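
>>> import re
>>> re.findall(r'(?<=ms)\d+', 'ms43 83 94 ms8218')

['43', '8218']

The positive lookaround only admits positions where the adjacent text matches; those characters stay outside the span.
Matches: at [2:4] → '43'; at [13:17] → '8218'.
`findall` yields the raw match text (2 of them) because the pattern has no groups.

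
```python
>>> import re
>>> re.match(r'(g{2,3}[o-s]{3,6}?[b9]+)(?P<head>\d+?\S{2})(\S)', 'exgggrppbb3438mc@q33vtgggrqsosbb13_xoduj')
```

None

`match` is anchored at position 0; if the pattern doesn't fit there, it returns None.
Here position 0 doesn't satisfy it, so the call returns None.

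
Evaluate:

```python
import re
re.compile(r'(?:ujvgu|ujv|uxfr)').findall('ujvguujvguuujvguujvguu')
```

['ujvgu', 'ujvgu', 'ujvgu', 'ujvgu']

Alternation isn't longest-match — the leftmost alternative that fits at this position is chosen.
No capturing groups, so `findall` returns the 4 full match strings.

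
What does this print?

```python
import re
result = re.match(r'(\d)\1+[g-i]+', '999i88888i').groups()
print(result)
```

('9',)

The match spans [0:4] → '999i'.
Captured: group 1 = '9'.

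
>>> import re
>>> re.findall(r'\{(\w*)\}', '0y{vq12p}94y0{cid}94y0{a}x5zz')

Matches: at [2:9] match '{vq12p}', group 1 = 'vq12p'; at [13:18] match '{cid}', group 1 = 'cid'; at [22:25] match '{a}', group 1 = 'a'.
One capturing group, so `findall` returns just the captured substring from each match — 3 in all.

['vq12p', 'cid', 'a']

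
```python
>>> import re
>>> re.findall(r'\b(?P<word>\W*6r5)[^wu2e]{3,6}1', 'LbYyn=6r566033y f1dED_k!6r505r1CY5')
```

['!6r5']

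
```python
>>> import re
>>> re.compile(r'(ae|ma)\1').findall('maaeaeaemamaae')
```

['ae', 'ma']

After group 1 captures some text, `\1` only succeeds where that same text appears again.
Scanning left to right: at [2:6] match 'aeae', group 1 = 'ae'; at [8:12] match 'mama', group 1 = 'ma'.
One capturing group, so `findall` returns just the captured substring from each match — 2 in all.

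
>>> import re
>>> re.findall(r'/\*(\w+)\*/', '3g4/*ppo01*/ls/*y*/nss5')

['ppo01', 'y']

Walking the string: at [3:12] match '/*ppo01*/', group 1 = 'ppo01'; at [14:19] match '/*y*/', group 1 = 'y'.
One capturing group, so `findall` returns just the captured substring from each match — 2 in all.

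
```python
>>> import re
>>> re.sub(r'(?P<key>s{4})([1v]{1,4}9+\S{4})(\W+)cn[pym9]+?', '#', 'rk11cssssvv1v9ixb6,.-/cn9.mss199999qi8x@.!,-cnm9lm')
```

'rk11c#.mss199999qi8x@.!,-cnm9lm'

This matches exactly 4 of a literal 's' (captured as 'key'); then 1 to 4 of one of [1v], then one or more of the literal '9', then exactly 4 of a non-whitespace character (captured); then one or more of a non-word character (captured); then the literal 'cn', then one or more of one of [pym9] (lazy).
Matches: at [5:25] → 'ssssvv1v9ixb6,.-/cn9'.
Every occurrence is swapped for '#'.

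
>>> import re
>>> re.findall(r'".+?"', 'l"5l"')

['"5l"']

Since nothing is captured, `findall` lists the 1 matched substring directly.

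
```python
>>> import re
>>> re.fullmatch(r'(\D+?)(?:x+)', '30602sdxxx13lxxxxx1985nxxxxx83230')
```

For `fullmatch`, every character of the input must be accounted for by the pattern.
Here the pattern can't cover the whole string, so the call returns None.

None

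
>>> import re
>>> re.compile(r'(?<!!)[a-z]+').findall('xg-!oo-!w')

['xg', 'o']

The negative lookaround is zero-width — it rules out positions where the adjacent text would match, without consuming anything.
Since nothing is captured, `findall` lists the 2 matched substrings directly.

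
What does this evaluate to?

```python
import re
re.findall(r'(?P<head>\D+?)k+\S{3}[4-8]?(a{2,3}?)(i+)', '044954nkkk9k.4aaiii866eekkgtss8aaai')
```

The `?` after the quantifier makes it lazy — it takes as little as possible before letting the rest of the pattern try.
Multiple groups make `findall` return tuples — one 3-tuple for the one match.

[('n', 'aa', 'iii')]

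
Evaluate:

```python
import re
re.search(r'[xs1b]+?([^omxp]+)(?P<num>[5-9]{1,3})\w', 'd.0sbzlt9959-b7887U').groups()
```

The match spans [3:19] → 'sbzlt9959-b7887U'.
Captured: group 1 = 'bzlt9959-b788', group 2 = '7'.

('bzlt9959-b788', '7')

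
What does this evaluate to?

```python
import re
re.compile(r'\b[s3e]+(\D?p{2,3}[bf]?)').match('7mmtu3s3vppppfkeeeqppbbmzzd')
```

Pattern: a word boundary (`\b`, zero-width); then one or more of one of [s3e]; then optionally a non-digit, then 2 to 3 of a literal 'p', then optionally one of [bf] (captured).
`match` is anchored at position 0; if the pattern doesn't fit there, it returns None.
Here position 0 doesn't satisfy it, so the call returns None.

None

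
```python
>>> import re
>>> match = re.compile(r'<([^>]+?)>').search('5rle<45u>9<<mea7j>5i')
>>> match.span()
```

`re.search` scans for the first position where the pattern succeeds.
The match spans [4:9] → '<45u>'.
Captured: group 1 = '45u'.

(4, 9)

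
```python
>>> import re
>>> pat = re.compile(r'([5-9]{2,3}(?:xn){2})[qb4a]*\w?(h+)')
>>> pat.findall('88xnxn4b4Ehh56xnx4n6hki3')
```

Multiple groups make `findall` return tuples — one 2-tuple for the one match.

[('88xnxn', 'hh')]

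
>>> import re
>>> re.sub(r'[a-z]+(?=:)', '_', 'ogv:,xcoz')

'_:,xcoz'

The positive lookaround only admits positions where the adjacent text matches; those characters stay outside the span.
Matches: at [0:3] → 'ogv'.
Every occurrence is swapped for '_'.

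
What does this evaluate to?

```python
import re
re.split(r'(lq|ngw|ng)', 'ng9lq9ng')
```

['', 'ng', '9', 'lq', '9', 'ng', '']

Because the pattern has a capturing group, `split` also inserts each captured text between the pieces.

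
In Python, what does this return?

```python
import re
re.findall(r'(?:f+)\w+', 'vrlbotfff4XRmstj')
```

This matches one or more of a literal 'f' (non-capturing group); then one or more of a word character.
Matches: at [6:16] → 'fff4XRmstj'.
`findall` yields the raw match text (1 of them) because the pattern has no groups.

['fff4XRmstj']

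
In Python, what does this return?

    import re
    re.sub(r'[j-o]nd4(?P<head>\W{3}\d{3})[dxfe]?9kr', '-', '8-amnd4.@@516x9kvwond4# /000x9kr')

'8-amnd4.@@516x9kvw-'

`sub` substitutes '-' at each match site.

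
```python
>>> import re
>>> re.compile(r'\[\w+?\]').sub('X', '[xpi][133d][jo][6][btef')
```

'XXXX[btef'

Each match is replaced by 'X'.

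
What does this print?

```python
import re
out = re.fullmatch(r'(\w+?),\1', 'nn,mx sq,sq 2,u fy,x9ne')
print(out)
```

After group 1 captures some text, `\1` only succeeds where that same text appears again.
`re.fullmatch` requires the pattern to consume the entire string.
Here there's no way to consume every character, so the call returns None.

None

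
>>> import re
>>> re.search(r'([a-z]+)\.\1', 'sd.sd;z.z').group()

A backreference is literal: `\1` must see the identical characters the first group matched.
The match spans [0:5] → 'sd.sd'.

'sd.sd'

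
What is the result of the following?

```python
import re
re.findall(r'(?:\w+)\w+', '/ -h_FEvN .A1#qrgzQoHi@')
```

['h_FEvN', 'A1', 'qrgzQoHi']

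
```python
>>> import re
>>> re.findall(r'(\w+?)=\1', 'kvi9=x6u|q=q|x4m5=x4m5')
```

['q', 'x4m5']

A backreference is literal: `\1` must see the identical characters the first group matched.
With a single group, `findall` returns only what that group captured — 2 items.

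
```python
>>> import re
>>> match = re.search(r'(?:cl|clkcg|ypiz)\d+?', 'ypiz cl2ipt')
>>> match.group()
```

The match spans [5:8] → 'cl2'.

'cl2'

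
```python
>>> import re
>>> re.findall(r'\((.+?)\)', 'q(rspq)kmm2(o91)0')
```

['rspq', 'o91']

Lazy quantifiers expand one character at a time until the remainder of the pattern can match.
Scanning left to right: at [1:7] match '(rspq)', group 1 = 'rspq'; at [11:16] match '(o91)', group 1 = 'o91'.
Because there's exactly one group, `findall` drops the full match and keeps group 1 from each hit.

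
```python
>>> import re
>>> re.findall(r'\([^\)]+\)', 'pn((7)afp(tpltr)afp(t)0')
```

Matches: at [2:6] → '((7)'; at [9:16] → '(tpltr)'; at [19:22] → '(t)'.
Since nothing is captured, `findall` lists the 3 matched substrings directly.

['((7)', '(tpltr)', '(t)']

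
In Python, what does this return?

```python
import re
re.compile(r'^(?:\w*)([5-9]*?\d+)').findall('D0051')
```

['1']

`findall` collects group 1 from the one match (1 total).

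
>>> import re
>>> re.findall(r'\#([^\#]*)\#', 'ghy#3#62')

['3']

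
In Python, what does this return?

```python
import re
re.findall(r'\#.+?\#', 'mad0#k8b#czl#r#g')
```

['#k8b#', '#r#']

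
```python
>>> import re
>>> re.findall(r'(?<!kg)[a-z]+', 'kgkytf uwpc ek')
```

['kgkytf', 'uwpc', 'ek']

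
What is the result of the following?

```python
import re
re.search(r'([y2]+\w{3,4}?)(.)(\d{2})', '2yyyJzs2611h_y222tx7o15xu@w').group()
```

'2yyyJzs261'

This matches one or more of one of [y2], then 3 to 4 of a word character (lazy) (captured); then any character (captured); then exactly 2 of a digit (captured).
`search` walks the string left to right and returns the first match it finds.
The match spans [0:10] → '2yyyJzs261'.
Captured: group 1 = '2yyyJzs', group 2 = '2', group 3 = '61'.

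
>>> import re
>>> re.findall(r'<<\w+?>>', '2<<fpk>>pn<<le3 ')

['<<fpk>>']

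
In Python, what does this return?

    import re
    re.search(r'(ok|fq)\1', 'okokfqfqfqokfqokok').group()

The backreference `\1` re-matches whatever the first group consumed, character for character.
The match spans [0:4] → 'okok'.

'okok'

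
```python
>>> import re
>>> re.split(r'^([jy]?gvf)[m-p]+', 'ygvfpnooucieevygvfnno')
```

This matches anchored at the start of the string; then optionally one of [jy], then the literal 'gvf' (captured); then one or more of a character in [m-p].
`re.split` interleaves the captured-group text with the surrounding fragments.

['', 'ygvf', 'ucieevygvfnno']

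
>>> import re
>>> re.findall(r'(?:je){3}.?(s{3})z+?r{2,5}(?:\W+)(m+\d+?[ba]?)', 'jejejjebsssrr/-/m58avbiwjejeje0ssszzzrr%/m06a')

[('sss', 'm0')]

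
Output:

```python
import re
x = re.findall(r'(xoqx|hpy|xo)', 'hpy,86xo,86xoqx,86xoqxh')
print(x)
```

The regex engine tests alternatives in the order written; an earlier branch that matches wins even if a later one would match more.
With a single group, `findall` returns only what that group captured — 4 items.

['hpy', 'xo', 'xoqx', 'xoqx']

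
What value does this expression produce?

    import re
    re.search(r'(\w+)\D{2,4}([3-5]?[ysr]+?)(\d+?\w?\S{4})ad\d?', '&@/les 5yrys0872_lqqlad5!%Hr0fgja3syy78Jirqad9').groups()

The pattern matches one or more of a word character (captured); then 2 to 4 of a non-digit; then optionally a character in [3-5], then one or more of one of [ysr] (lazy) (captured); then one or more of a digit (lazy), then optionally a word character, then exactly 4 of a non-whitespace character (captured); then the literal 'ad', then optionally a digit.
`re.search` tries every starting position until one works.
The match spans [3:24] → 'les 5yrys0872_lqqlad5'.
Captured: group 1 = 'le', group 2 = '5yrys', group 3 = '0872_lqql'.

('le', '5yrys', '0872_lqql')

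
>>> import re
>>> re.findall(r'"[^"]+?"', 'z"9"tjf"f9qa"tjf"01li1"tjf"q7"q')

With no groups in the pattern, `findall` gives back each whole match — 4 here.

['"9"', '"f9qa"', '"01li1"', '"q7"']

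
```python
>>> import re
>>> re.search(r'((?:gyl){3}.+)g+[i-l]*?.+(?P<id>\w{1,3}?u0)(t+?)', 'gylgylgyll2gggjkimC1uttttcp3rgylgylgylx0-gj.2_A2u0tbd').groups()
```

The pattern matches the literal 'gyl' repeated 3 times, then one or more of any character (captured); then one or more of a literal 'g', then zero or more of a character in [i-l] (lazy), then one or more of any character; then 1 to 3 of a word character (lazy), then the literal 'u0' (captured as 'id'); then one or more of a literal 't' (lazy) (captured).
`re.search` tries every starting position until one works.
The match spans [0:51] → 'gylgylgyll2gggjkimC1uttttcp3rgylgylgylx0-gj.2_A2u0t'.
Captured: group 1 = 'gylgylgyll2gggjkimC1uttttcp3rgylgylgylx0-', group 2 = '2u0', group 3 = 't'.

('gylgylgyll2gggjkimC1uttttcp3rgylgylgylx0-', '2u0', 't')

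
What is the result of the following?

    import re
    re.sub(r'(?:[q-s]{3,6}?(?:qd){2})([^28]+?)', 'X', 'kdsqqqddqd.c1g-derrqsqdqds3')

'kdsqqqddqd.c1g-deX3'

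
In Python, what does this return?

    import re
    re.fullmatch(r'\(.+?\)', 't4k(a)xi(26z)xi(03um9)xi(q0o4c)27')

None

`fullmatch` succeeds only if the pattern covers the string from start to end.
Here there's no way to consume every character, so the call returns None.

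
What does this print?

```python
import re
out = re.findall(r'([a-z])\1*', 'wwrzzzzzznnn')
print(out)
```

['w', 'r', 'z', 'n']

After group 1 captures some text, `\1` only succeeds where that same text appears again.
Scanning left to right: at [0:2] match 'ww', group 1 = 'w'; at [2:3] match 'r', group 1 = 'r'; at [3:9] match 'zzzzzz', group 1 = 'z'; at [9:12] match 'nnn', group 1 = 'n'.
With a single group, `findall` returns only what that group captured — 4 items.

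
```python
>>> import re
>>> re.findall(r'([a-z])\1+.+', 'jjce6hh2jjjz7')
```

['j']

`\1` is not a pattern — it's the concrete string captured by group 1, re-applied verbatim.
With a single group, `findall` returns only what that group captured — 1 item.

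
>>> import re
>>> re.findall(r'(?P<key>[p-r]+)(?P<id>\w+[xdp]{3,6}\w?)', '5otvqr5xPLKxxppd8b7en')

Pattern: one or more of a character in [p-r] (captured as 'key'); then one or more of a word character, then 3 to 6 of one of [xdp], then optionally a word character (captured as 'id').
With 2 capturing groups, `findall` returns a 2-tuple per match.

[('qr', '5xPLKxxppd8')]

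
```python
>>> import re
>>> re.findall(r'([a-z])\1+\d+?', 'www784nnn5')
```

A backreference is literal: `\1` must see the identical characters the first group matched.
Walking the string: at [0:4] match 'www7', group 1 = 'w'; at [6:10] match 'nnn5', group 1 = 'n'.
`findall` collects group 1 from each match (2 total).

['w', 'n']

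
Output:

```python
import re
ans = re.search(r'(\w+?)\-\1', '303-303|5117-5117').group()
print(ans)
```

`\1` is not a pattern — it's the concrete string captured by group 1, re-applied verbatim.
`search` walks the string left to right and returns the first match it finds.
The match spans [0:7] → '303-303'.
Captured: group 1 = '303'.

303-303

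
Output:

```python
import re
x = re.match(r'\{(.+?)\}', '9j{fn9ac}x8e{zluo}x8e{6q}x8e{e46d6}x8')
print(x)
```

`re.match` won't scan ahead — the pattern has to work from the very first character.
Here the string doesn't start with a match, so the call returns None.

None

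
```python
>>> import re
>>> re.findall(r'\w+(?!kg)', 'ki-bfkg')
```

`(?!…)`/`(?<!…)` only lets a position through if the neighbouring text does NOT match; no characters are consumed.
Walking the string: at [0:2] → 'ki'; at [3:7] → 'bfkg'.
No capturing groups, so `findall` returns the 2 full match strings.

['ki', 'bfkg']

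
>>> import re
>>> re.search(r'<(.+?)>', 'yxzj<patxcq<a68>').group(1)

`search` walks the string left to right and returns the first match it finds.
The match spans [4:16] → '<patxcq<a68>'.
Captured: group 1 = 'patxcq<a68'.

'patxcq<a68'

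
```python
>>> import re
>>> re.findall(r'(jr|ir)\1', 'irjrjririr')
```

After group 1 captures some text, `\1` only succeeds where that same text appears again.
Scanning left to right: at [2:6] match 'jrjr', group 1 = 'jr'; at [6:10] match 'irir', group 1 = 'ir'.
One capturing group, so `findall` returns just the captured substring from each match — 2 in all.

['jr', 'ir']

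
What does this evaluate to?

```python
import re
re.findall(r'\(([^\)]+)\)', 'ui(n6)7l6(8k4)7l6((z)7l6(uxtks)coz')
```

['n6', '8k4', '(z', 'uxtks']

Scanning left to right: at [2:6] match '(n6)', group 1 = 'n6'; at [9:14] match '(8k4)', group 1 = '8k4'; at [17:21] match '((z)', group 1 = '(z'; at [24:31] match '(uxtks)', group 1 = 'uxtks'.
Because there's exactly one group, `findall` drops the full match and keeps group 1 from each hit.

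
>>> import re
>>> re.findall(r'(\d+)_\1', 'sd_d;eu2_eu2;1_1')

['1']

The backreference `\1` re-matches whatever the first group consumed, character for character.
`findall` collects group 1 from the one match (1 total).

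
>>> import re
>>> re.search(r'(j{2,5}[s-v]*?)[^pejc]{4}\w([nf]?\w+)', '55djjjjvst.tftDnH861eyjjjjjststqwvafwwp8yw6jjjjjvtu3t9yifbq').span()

The pattern matches 2 to 5 of a literal 'j', then zero or more of a character in [s-v] (lazy) (captured); then exactly 4 of any character except [pejc], then a word character; then optionally one of [nf], then one or more of a word character (captured).
The match spans [3:59] → 'jjjjvst.tftDnH861eyjjjjjststqwvafwwp8yw6jjjjjvtu3t9yifbq'.

(3, 59)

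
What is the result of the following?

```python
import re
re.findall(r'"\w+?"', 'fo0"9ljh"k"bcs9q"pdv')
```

Matches: at [3:9] → '"9ljh"'; at [10:17] → '"bcs9q"'.
Since nothing is captured, `findall` lists the 2 matched substrings directly.

['"9ljh"', '"bcs9q"']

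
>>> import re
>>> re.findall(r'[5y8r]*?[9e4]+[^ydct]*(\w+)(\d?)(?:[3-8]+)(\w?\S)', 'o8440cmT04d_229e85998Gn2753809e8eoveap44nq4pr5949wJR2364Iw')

Pattern: zero or more of one of [5y8r] (lazy), then one or more of one of [9e4], then zero or more of any character except [ydct]; then one or more of a word character (captured); then optionally a digit (captured); then one or more of a character in [3-8] (non-capturing group); then optionally a word character, then a non-whitespace character (captured).
Walking the string: at [1:58] match '8440cmT04d_229e85998Gn2753809e8eoveap44nq4pr5949wJR2364Iw', groups = ('cmT04d_229e85998Gn2753809e8eoveap44nq4pr5949wJR236', '', 'Iw').
Multiple groups make `findall` return tuples — one 3-tuple for the one match.

[('cmT04d_229e85998Gn2753809e8eoveap44nq4pr5949wJR236', '', 'Iw')]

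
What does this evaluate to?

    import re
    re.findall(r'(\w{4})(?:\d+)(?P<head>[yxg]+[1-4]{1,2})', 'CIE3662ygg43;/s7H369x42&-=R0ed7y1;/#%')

With 2 capturing groups, `findall` returns a 2-tuple per match.

[('CIE3', 'ygg43'), ('s7H3', 'x42'), ('R0ed', 'y1')]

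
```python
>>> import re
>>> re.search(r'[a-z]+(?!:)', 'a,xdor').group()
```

Because the assertion is negative and zero-width, positions next to the forbidden text are skipped.
Unlike `match`, `search` isn't anchored — it looks for the pattern anywhere in the string.
The match spans [0:1] → 'a'.

'a'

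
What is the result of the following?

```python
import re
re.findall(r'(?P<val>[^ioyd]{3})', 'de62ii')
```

['e62']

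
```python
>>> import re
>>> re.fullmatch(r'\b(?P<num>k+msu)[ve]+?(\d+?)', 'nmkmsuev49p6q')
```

None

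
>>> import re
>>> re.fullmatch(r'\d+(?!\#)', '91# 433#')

None

`fullmatch` succeeds only if the pattern covers the string from start to end.
Here there's no way to consume every character, so the call returns None.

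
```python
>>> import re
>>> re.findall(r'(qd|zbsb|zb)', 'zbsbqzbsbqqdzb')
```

['zbsb', 'zbsb', 'qd', 'zb']

Alternation isn't longest-match — the leftmost alternative that fits at this position is chosen.
`findall` collects group 1 from each match (4 total).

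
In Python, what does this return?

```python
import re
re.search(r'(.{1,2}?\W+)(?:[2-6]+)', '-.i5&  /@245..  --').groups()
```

('i5&  /@',)

The match spans [2:12] → 'i5&  /@245'.
Captured: group 1 = 'i5&  /@'.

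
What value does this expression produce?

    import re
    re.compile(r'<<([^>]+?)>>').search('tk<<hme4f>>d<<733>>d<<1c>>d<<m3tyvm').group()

Unlike `match`, `search` isn't anchored — it looks for the pattern anywhere in the string.
The match spans [2:11] → '<<hme4f>>'.
Captured: group 1 = 'hme4f'.

'<<hme4f>>'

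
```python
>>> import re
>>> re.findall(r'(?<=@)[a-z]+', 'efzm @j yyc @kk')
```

['j', 'kk']

Lookahead/lookbehind check context without consuming it, so the matched span excludes the asserted characters.
With no groups in the pattern, `findall` gives back each whole match — 2 here.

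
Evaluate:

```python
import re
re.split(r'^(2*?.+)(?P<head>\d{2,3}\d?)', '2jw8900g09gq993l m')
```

['', '2jw8900g09gq9', '93', 'l m']

The pattern matches anchored at the start of the string; then zero or more of the literal '2' (lazy), then one or more of any character (captured); then 2 to 3 of a digit, then optionally a digit (captured as 'head').
Matches to split on: at [0:15] → '2jw8900g09gq993'.
With a capturing group present, the delimiter's captured portion is kept in the result list.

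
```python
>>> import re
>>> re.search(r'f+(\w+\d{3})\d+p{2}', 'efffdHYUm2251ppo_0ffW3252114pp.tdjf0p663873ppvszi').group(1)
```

'dHYUm2251ppo_0ffW325211'

This matches one or more of a literal 'f'; then one or more of a word character, then exactly 3 of a digit (captured); then one or more of a digit, then exactly 2 of the literal 'p'.
`re.search` scans for the first position where the pattern succeeds.
The match spans [1:30] → 'fffdHYUm2251ppo_0ffW3252114pp'.
Captured: group 1 = 'dHYUm2251ppo_0ffW325211'.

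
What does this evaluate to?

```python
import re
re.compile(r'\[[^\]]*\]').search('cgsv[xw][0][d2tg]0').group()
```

'[xw]'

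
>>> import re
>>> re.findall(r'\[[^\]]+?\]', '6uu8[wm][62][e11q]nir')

['[wm]', '[62]', '[e11q]']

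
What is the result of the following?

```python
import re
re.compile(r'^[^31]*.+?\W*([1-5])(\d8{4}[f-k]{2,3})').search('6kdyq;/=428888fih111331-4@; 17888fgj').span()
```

This matches anchored at the start of the string; then zero or more of any character except [31], then one or more of any character (lazy); then zero or more of a non-word character; then a character in [1-5] (captured); then a digit, then exactly 4 of the literal '8', then 2 to 3 of a character in [f-k] (captured).
Unlike `match`, `search` isn't anchored — it looks for the pattern anywhere in the string.
The match spans [0:17] → '6kdyq;/=428888fih'.
Captured: group 1 = '4', group 2 = '28888fih'.

(0, 17)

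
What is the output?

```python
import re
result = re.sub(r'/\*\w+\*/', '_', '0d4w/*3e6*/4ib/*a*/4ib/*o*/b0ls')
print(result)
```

0d4w_4ib_4ib_b0ls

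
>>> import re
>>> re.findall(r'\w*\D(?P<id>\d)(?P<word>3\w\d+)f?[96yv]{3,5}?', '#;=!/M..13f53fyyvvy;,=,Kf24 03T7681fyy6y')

The pattern matches zero or more of a word character, then a non-digit; then a digit (captured as 'id'); then the literal '3', then a word character, then one or more of a digit (captured as 'word'); then optionally the literal 'f', then 3 to 5 of one of [96yv] (lazy).
Multiple groups make `findall` return tuples — one 2-tuple for each match.

[('1', '3f53'), ('0', '3T7681')]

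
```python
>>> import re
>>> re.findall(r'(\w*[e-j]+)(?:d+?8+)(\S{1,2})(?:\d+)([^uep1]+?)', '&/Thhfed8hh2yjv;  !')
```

[('Thhfe', 'hh', 'y')]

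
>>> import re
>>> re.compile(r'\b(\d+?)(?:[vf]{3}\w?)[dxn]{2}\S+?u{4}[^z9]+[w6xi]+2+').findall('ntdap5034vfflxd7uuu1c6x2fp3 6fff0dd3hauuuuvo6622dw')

The pattern matches a word boundary (`\b`, zero-width); then one or more of a digit (lazy) (captured); then exactly 3 of one of [vf], then optionally a word character (non-capturing group); then exactly 2 of one of [dxn], then one or more of a non-whitespace character (lazy), then exactly 4 of the literal 'u'; then one or more of any character except [z9], then one or more of one of [w6xi], then one or more of a literal '2'.
Scanning left to right: at [28:48] match '6fff0dd3hauuuuvo6622', group 1 = '6'.
Because there's exactly one group, `findall` drops the full match and keeps group 1 from the one hit.

['6']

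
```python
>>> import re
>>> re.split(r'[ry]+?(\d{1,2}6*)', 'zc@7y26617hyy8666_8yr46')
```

['zc@7', '266', '17h', '8666', '_8', '46', '']

Pattern: one or more of one of [ry] (lazy); then 1 to 2 of a digit, then zero or more of the literal '6' (captured).
Matches to split on: at [4:8] → 'y266'; at [11:17] → 'yy8666'; at [19:23] → 'yr46'.
`re.split` interleaves the captured-group text with the surrounding fragments.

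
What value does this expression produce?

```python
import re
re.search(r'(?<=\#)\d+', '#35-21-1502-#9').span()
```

(1, 3)

The positive lookaround only admits positions where the adjacent text matches; those characters stay outside the span.
`re.search` scans for the first position where the pattern succeeds.
The match spans [1:3] → '35'.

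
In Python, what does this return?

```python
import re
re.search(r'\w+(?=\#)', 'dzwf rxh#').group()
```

The positive lookaround only admits positions where the adjacent text matches; those characters stay outside the span.
The match spans [5:8] → 'rxh'.

'rxh'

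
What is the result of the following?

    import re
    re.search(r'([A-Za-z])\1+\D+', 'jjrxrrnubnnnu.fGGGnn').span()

A backreference is literal: `\1` must see the identical characters the first group matched.
`search` walks the string left to right and returns the first match it finds.
The match spans [0:20] → 'jjrxrrnubnnnu.fGGGnn'.
Captured: group 1 = 'j'.

(0, 20)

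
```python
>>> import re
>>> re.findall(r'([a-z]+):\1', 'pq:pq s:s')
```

A backreference is literal: `\1` must see the identical characters the first group matched.
Walking the string: at [0:5] match 'pq:pq', group 1 = 'pq'; at [6:9] match 's:s', group 1 = 's'.
`findall` collects group 1 from each match (2 total).

['pq', 's']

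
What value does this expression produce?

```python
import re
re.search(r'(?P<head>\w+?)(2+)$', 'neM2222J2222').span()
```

(0, 12)

The pattern matches one or more of a word character (lazy) (captured as 'head'); then one or more of a literal '2' (captured); then anchored at the end.
The match spans [0:12] → 'neM2222J2222'.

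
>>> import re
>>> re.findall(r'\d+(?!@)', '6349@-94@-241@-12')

The negative lookaround is zero-width — it rules out positions where the adjacent text would match, without consuming anything.
No capturing groups, so `findall` returns the 4 full match strings.

['634', '9', '24', '12']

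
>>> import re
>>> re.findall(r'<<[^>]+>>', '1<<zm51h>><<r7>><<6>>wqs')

Matches: at [1:10] → '<<zm51h>>'; at [10:16] → '<<r7>>'; at [16:21] → '<<6>>'.
Since nothing is captured, `findall` lists the 3 matched substrings directly.

['<<zm51h>>', '<<r7>>', '<<6>>']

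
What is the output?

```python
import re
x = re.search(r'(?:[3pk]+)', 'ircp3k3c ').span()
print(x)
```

The pattern matches one or more of one of [3pk] (non-capturing group).
`search` walks the string left to right and returns the first match it finds.
The match spans [3:7] → 'p3k3'.

(3, 7)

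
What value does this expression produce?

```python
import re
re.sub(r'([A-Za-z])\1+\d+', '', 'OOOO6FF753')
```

''

The backreference `\1` re-matches whatever the first group consumed, character for character.
Each match is replaced by ''.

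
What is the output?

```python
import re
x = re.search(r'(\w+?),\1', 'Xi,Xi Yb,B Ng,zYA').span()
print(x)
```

After group 1 captures some text, `\1` only succeeds where that same text appears again.
`re.search` tries every starting position until one works.
The match spans [0:5] → 'Xi,Xi'.
Captured: group 1 = 'Xi'.

(0, 5)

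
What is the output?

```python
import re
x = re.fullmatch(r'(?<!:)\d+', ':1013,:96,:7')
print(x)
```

None

A negative assertion filters positions out without eating any characters.
For `fullmatch`, every character of the input must be accounted for by the pattern.
Here the pattern can't cover the whole string, so the call returns None.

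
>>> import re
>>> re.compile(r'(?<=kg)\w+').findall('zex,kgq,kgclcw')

Lookahead/lookbehind check context without consuming it, so the matched span excludes the asserted characters.
No capturing groups, so `findall` returns the 2 full match strings.

['q', 'clcw']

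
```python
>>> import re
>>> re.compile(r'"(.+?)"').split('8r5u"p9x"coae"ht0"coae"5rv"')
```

Because the quantifier is non-greedy, it stops expanding at the earliest point where the rest of the pattern can succeed.
Because the pattern has a capturing group, `split` also inserts each captured text between the pieces.

['8r5u', 'p9x', 'coae', 'ht0', 'coae', '5rv', '']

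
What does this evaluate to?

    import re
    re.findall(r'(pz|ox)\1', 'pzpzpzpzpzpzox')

['pz', 'pz', 'pz']

After group 1 captures some text, `\1` only succeeds where that same text appears again.
Scanning left to right: at [0:4] match 'pzpz', group 1 = 'pz'; at [4:8] match 'pzpz', group 1 = 'pz'; at [8:12] match 'pzpz', group 1 = 'pz'.
Because there's exactly one group, `findall` drops the full match and keeps group 1 from each hit.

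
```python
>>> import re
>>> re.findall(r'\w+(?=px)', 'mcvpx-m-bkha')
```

The positive lookaround only admits positions where the adjacent text matches; those characters stay outside the span.
Scanning left to right: at [0:3] → 'mcv'.
Since nothing is captured, `findall` lists the 1 matched substring directly.

['mcv']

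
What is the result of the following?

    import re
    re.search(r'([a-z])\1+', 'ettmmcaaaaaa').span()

A backreference is literal: `\1` must see the identical characters the first group matched.
The match spans [1:3] → 'tt'.

(1, 3)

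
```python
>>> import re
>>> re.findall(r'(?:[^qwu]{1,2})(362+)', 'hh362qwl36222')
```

['362', '36222']

This matches 1 to 2 of any character except [qwu] (non-capturing group); then the literal '36', then one or more of the literal '2' (captured).
Scanning left to right: at [0:5] match 'hh362', group 1 = '362'; at [7:13] match 'l36222', group 1 = '36222'.
One capturing group, so `findall` returns just the captured substring from each match — 2 in all.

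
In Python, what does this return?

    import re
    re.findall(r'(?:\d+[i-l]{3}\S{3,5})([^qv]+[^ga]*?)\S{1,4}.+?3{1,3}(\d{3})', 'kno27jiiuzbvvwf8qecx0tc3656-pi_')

Because the quantifier is non-greedy, it stops expanding at the earliest point where the rest of the pattern can succeed.
`findall` packs the 2 group values into a tuple for every match.

[('wf8', '656')]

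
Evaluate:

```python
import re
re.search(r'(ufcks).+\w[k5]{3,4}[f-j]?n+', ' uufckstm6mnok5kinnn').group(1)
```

'ufcks'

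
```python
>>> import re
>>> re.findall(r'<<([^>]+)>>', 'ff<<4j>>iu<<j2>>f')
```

Matches: at [2:8] match '<<4j>>', group 1 = '4j'; at [10:16] match '<<j2>>', group 1 = 'j2'.
One capturing group, so `findall` returns just the captured substring from each match — 2 in all.

['4j', 'j2']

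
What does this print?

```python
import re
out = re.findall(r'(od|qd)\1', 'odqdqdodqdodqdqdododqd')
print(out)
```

['qd', 'qd', 'od']

`\1` has to match the exact text group 1 already captured.
One capturing group, so `findall` returns just the captured substring from each match — 3 in all.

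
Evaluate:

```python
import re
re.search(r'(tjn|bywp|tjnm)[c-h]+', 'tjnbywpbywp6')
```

None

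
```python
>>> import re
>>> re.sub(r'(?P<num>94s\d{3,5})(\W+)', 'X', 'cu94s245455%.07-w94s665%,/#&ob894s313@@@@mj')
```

Every occurrence is swapped for 'X'.

'cu94s245455%.07-wXob8Xmj'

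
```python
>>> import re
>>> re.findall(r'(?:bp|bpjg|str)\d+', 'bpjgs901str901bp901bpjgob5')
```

Since nothing is captured, `findall` lists the 2 matched substrings directly.

['str901', 'bp901']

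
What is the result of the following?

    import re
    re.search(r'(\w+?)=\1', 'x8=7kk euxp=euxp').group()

After group 1 captures some text, `\1` only succeeds where that same text appears again.
The match spans [7:16] → 'euxp=euxp'.

'euxp=euxp'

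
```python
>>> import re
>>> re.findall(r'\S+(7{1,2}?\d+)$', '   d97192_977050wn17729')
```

Pattern: one or more of a non-whitespace character; then 1 to 2 of the literal '7' (lazy), then one or more of a digit (captured); then anchored at the end.
Scanning left to right: at [3:23] match 'd97192_977050wn17729', group 1 = '729'.
`findall` collects group 1 from the one match (1 total).

['729']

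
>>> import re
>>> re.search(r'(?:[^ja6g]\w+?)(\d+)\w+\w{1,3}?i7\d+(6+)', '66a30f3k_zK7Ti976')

None

Here nothing in the string fits, so the call returns None.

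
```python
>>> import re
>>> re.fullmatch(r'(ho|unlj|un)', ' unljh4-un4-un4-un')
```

`fullmatch` succeeds only if the pattern covers the string from start to end.
Here the pattern can't cover the whole string, so the call returns None.

None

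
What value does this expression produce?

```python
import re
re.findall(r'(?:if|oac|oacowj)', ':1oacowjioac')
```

['oac', 'oac']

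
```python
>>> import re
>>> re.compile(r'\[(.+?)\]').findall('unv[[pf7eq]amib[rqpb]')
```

['[pf7eq', 'rqpb']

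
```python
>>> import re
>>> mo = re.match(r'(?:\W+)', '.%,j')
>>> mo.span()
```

The pattern matches one or more of a non-word character (non-capturing group).
`re.match` won't scan ahead — the pattern has to work from the very first character.
The match spans [0:3] → '.%,'.

(0, 3)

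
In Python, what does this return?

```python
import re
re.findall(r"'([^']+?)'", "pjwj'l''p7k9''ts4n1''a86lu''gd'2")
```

['l', 'p7k9', 'ts4n1', 'a86lu', 'gd']

Because there's exactly one group, `findall` drops the full match and keeps group 1 from each hit.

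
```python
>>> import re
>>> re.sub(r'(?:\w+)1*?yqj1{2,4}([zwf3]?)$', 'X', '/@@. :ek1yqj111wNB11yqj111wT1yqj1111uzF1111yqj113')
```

'/@@. :X'

This matches one or more of a word character (non-capturing group); then zero or more of the literal '1' (lazy), then the literal 'yqj', then 2 to 4 of a literal '1'; then optionally one of [zwf3] (captured); then anchored at the end.
Matches: at [6:49] → 'ek1yqj111wNB11yqj111wT1yqj1111uzF1111yqj113'.
Every occurrence is swapped for 'X'.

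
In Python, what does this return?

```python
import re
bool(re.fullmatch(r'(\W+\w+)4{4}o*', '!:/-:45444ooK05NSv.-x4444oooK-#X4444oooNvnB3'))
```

`fullmatch` succeeds only if the pattern covers the string from start to end.
Here the pattern can't cover the whole string, so the call returns None, and `bool(None)` is False.

False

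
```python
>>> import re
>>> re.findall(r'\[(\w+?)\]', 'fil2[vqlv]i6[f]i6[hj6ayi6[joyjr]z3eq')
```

Matches: at [4:10] match '[vqlv]', group 1 = 'vqlv'; at [12:15] match '[f]', group 1 = 'f'; at [25:32] match '[joyjr]', group 1 = 'joyjr'.
With a single group, `findall` returns only what that group captured — 3 items.

['vqlv', 'f', 'joyjr']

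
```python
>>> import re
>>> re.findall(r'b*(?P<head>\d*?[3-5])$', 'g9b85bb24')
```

The pattern matches zero or more of a literal 'b'; then zero or more of a digit (lazy), then a character in [3-5] (captured as 'head'); then anchored at the end.
Matches: at [5:9] match 'bb24', group 1 = '24'.
`findall` collects group 1 from the one match (1 total).

['24']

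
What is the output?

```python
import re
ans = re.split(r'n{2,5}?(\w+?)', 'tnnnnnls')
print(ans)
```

`re.split` interleaves the captured-group text with the surrounding fragments.

['t', 'n', '', 'l', 's']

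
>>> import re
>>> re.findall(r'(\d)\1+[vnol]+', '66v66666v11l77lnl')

['6', '6', '1', '7']

`\1` has to match the exact text group 1 already captured.
`findall` collects group 1 from each match (4 total).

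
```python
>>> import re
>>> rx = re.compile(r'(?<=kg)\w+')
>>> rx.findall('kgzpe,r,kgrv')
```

The positive lookaround only admits positions where the adjacent text matches; those characters stay outside the span.
No capturing groups, so `findall` returns the 2 full match strings.

['zpe', 'rv']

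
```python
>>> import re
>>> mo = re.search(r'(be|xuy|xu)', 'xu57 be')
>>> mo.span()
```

Unlike `match`, `search` isn't anchored — it looks for the pattern anywhere in the string.
The match spans [0:2] → 'xu'.
Captured: group 1 = 'xu'.

(0, 2)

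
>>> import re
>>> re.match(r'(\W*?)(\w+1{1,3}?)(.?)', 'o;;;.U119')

None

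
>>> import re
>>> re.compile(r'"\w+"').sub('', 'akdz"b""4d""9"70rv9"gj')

'akdz70rv9"gj'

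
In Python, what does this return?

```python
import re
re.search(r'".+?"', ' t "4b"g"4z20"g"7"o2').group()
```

'"4b"'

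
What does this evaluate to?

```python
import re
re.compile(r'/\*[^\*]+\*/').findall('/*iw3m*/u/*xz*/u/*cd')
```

['/*iw3m*/', '/*xz*/']

Scanning left to right: at [0:8] → '/*iw3m*/'; at [9:15] → '/*xz*/'.
No capturing groups, so `findall` returns the 2 full match strings.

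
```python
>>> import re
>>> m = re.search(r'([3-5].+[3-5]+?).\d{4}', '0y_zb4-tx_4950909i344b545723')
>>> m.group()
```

'4-tx_4950909i344b545723'

Pattern: a character in [3-5], then one or more of any character, then one or more of a character in [3-5] (lazy) (captured); then any character, then exactly 4 of a digit.
The match spans [5:28] → '4-tx_4950909i344b545723'.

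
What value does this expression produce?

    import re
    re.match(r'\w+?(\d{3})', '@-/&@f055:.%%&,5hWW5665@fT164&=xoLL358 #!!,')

This matches one or more of a word character (lazy); then exactly 3 of a digit (captured).
`re.match` won't scan ahead — the pattern has to work from the very first character.
Here the string doesn't start with a match, so the call returns None.

None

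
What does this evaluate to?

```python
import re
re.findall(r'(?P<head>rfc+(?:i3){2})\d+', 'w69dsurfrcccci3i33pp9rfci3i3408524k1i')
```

Because there's exactly one group, `findall` drops the full match and keeps group 1 from the one hit.

['rfci3i3']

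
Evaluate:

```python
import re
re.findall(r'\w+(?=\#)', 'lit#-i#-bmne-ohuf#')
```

['lit', 'i', 'ohuf']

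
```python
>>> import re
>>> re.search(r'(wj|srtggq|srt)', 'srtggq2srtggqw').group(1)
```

'srtggq'

The match spans [0:6] → 'srtggq'.
Captured: group 1 = 'srtggq'.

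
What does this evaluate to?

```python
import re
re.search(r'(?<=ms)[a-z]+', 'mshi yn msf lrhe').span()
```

The lookaround is zero-width — it requires the adjacent text to match without consuming it, so the asserted text isn't part of the match.
`search` walks the string left to right and returns the first match it finds.
The match spans [2:4] → 'hi'.

(2, 4)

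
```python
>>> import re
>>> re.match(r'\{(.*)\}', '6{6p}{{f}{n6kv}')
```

None

With `match`, the pattern is implicitly anchored at the beginning.
Here the pattern fails at index 0, so the call returns None.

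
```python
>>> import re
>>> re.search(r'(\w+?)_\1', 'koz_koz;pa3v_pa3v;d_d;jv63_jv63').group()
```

'koz_koz'

`\1` has to match the exact text group 1 already captured.
`search` walks the string left to right and returns the first match it finds.
The match spans [0:7] → 'koz_koz'.
Captured: group 1 = 'koz'.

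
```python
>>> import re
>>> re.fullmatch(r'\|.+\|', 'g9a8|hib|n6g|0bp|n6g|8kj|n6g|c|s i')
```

`re.fullmatch` requires the pattern to consume the entire string.
Here the string isn't matched end-to-end, so the call returns None.

None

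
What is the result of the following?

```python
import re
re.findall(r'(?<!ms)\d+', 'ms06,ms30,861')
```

['6', '0', '861']

The negative lookaround is zero-width — it rules out positions where the adjacent text would match, without consuming anything.
No capturing groups, so `findall` returns the 3 full match strings.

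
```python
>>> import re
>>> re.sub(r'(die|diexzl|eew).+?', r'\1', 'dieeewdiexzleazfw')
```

'dieewdiezleazfw'

Alternation isn't longest-match — the leftmost alternative that fits at this position is chosen.
Matches: at [0:4] → 'diee'; at [6:10] → 'diex'.
`\1` in the replacement pulls in group 1's text for each match.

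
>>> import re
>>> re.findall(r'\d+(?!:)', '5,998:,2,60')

`(?!…)`/`(?<!…)` only lets a position through if the neighbouring text does NOT match; no characters are consumed.
`findall` yields the raw match text (4 of them) because the pattern has no groups.

['5', '99', '2', '60']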